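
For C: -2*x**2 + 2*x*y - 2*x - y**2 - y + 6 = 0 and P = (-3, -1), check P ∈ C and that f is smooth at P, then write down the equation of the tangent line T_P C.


Tangent line at P: 8*x - 5*y + 19 = 0.

Step 1: f(-3, -1) = 0, so P lies on C.
Step 2: partial derivatives
  f_x(x, y) = -4*x + 2*y - 2, f_y(x, y) = 2*x - 2*y - 1.
  f_x(P) = 8, f_y(P) = -5 (gradient nonzero, so P is smooth).
Step 3: tangent line at P: 8·(x − -3) + -5·(y − -1) = 0.
Expanding: 8*x - 5*y + 19 = 0.


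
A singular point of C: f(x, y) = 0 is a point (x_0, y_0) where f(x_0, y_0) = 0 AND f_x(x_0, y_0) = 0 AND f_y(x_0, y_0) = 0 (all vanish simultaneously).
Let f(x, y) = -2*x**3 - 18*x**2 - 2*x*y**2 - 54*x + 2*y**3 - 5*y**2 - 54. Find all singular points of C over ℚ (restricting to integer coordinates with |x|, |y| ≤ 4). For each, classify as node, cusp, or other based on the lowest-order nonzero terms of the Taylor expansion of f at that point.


Singular points: {(-3, 0)}; classification: cusp.

Compute partial derivatives:
  f_x = -6*x**2 - 36*x - 2*y**2 - 54.
  f_y = -4*x*y + 6*y**2 - 10*y.
Scan x_0 ∈ {−4, ..., 4}. For each x_0, f_y(x_0, y) is a polynomial in y; find its integer roots y ∈ {−4, ..., 4}, then test f_x and f at those candidates.
  x = -4: f_y(-4, y) = 6*y**2 + 6*y; vanishes at y ∈ {-1, 0}. (-4, -1): f_x = -8 ≠ 0; (-4, 0): f_x = -6 ≠ 0.
  x = -3: f_y(-3, y) = 6*y**2 + 2*y; vanishes at y ∈ {0}. (-3, 0): f_x = 0, f = 0 — SINGULAR.
  x = -2: f_y(-2, y) = 6*y**2 - 2*y; vanishes at y ∈ {0}. (-2, 0): f_x = -6 ≠ 0.
  x = -1: f_y(-1, y) = 6*y**2 - 6*y; vanishes at y ∈ {0, 1}. (-1, 0): f_x = -24 ≠ 0; (-1, 1): f_x = -26 ≠ 0.
  x = 0: f_y(0, y) = 6*y**2 - 10*y; vanishes at y ∈ {0}. (0, 0): f_x = -54 ≠ 0.
  x = 1: f_y(1, y) = 6*y**2 - 14*y; vanishes at y ∈ {0}. (1, 0): f_x = -96 ≠ 0.
  x = 2: f_y(2, y) = 6*y**2 - 18*y; vanishes at y ∈ {0, 3}. (2, 0): f_x = -150 ≠ 0; (2, 3): f_x = -168 ≠ 0.
  x = 3: f_y(3, y) = 6*y**2 - 22*y; vanishes at y ∈ {0}. (3, 0): f_x = -216 ≠ 0.
  x = 4: f_y(4, y) = 6*y**2 - 26*y; vanishes at y ∈ {0}. (4, 0): f_x = -294 ≠ 0.
Only singular point on the grid: (-3, 0).
Classify: substitute x = -3 + u, y = 0 + v and expand: f = -2*u**3 - 2*u*v**2 + 2*v**3 + v**2.
No constant or linear terms (consistent with a singular point). Quadratic part: v**2. Cubic part: -2*u**3 - 2*u*v**2 + 2*v**3.
The quadratic part v**2 is a perfect square, so there is a single (double) tangent line v = 0, i.e. y = 0. Restricting the cubic part to that line (v = 0) leaves -2*u**3 ≠ 0, so f is not divisible by v and the branch is v² ≈ 2*u**3 to lowest order — this is a cusp.
Classification: cusp.


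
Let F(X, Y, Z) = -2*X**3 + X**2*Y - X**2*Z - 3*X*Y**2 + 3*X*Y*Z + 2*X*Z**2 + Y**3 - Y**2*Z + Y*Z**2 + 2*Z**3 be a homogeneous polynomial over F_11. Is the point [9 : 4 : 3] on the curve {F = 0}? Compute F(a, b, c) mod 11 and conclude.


F(9,4,3) ≡ 4 (mod 11); P is NOT on the curve.

Evaluate F(9, 4, 3) term-by-term (mod 11).
  -2*X**3 ↦ -2·729·1·1 = -1458
  X**2*Y ↦ 1·81·4·1 = 324
  -X**2*Z ↦ -1·81·1·3 = -243
  -3*X*Y**2 ↦ -3·9·16·1 = -432
  3*X*Y*Z ↦ 3·9·4·3 = 324
  2*X*Z**2 ↦ 2·9·1·9 = 162
  Y**3 ↦ 1·1·64·1 = 64
  -Y**2*Z ↦ -1·1·16·3 = -48
  Y*Z**2 ↦ 1·1·4·9 = 36
  2*Z**3 ↦ 2·1·1·27 = 54
Sum: F(9, 4, 3) = (-1458) + (324) + (-243) + (-432) + (324) + (162) + (64) + (-48) + (36) + (54) = -1217.
Reducing mod 11: -1217 ≡ 4 (mod 11).
Since F(a, b, c) ≡ 4 ≠ 0 (mod 11), P does NOT lie on the curve.


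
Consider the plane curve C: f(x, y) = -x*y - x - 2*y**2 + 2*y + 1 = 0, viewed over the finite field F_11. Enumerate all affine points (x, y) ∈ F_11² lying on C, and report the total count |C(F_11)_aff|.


Affine F_11-points: {(0, 3), (0, 9), (1, 0), (1, 6), (2, 4), (2, 7), (6, 1), (6, 8), (10, 2), (10, 5)}; count = 10.

For each of the 121 pairs (x, y) ∈ F_11², evaluate f(x, y) mod 11. Record the zeros.
  x = 0: [0↦1, 1↦1, 2↦8, 3↦0, 4↦10, 5↦5, 6↦7, 7↦5, 8↦10, 9↦0, 10↦8]  zeros at y ∈ {3, 9}
  x = 1: [0↦0, 1↦10, 2↦5, 3↦7, 4↦5, 5↦10, 6↦0, 7↦8, 8↦1, 9↦1, 10↦8]  zeros at y ∈ {0, 6}
  x = 2: [0↦10, 1↦8, 2↦2, 3↦3, 4↦0, 5↦4, 6↦4, 7↦0, 8↦3, 9↦2, 10↦8]  zeros at y ∈ {4, 7}
  x = 3: [0↦9, 1↦6, 2↦10, 3↦10, 4↦6, 5↦9, 6↦8, 7↦3, 8↦5, 9↦3, 10↦8]  zeros at y ∈ ∅
  x = 4: [0↦8, 1↦4, 2↦7, 3↦6, 4↦1, 5↦3, 6↦1, 7↦6, 8↦7, 9↦4, 10↦8]  zeros at y ∈ ∅
  x = 5: [0↦7, 1↦2, 2↦4, 3↦2, 4↦7, 5↦8, 6↦5, 7↦9, 8↦9, 9↦5, 10↦8]  zeros at y ∈ ∅
  x = 6: [0↦6, 1↦0, 2↦1, 3↦9, 4↦2, 5↦2, 6↦9, 7↦1, 8↦0, 9↦6, 10↦8]  zeros at y ∈ {1, 8}
  x = 7: [0↦5, 1↦9, 2↦9, 3↦5, 4↦8, 5↦7, 6↦2, 7↦4, 8↦2, 9↦7, 10↦8]  zeros at y ∈ ∅
  x = 8: [0↦4, 1↦7, 2↦6, 3↦1, 4↦3, 5↦1, 6↦6, 7↦7, 8↦4, 9↦8, 10↦8]  zeros at y ∈ ∅
  x = 9: [0↦3, 1↦5, 2↦3, 3↦8, 4↦9, 5↦6, 6↦10, 7↦10, 8↦6, 9↦9, 10↦8]  zeros at y ∈ ∅
  x = 10: [0↦2, 1↦3, 2↦0, 3↦4, 4↦4, 5↦0, 6↦3, 7↦2, 8↦8, 9↦10, 10↦8]  zeros at y ∈ {2, 5}
Collecting zeros: affine points = {(0, 3), (0, 9), (1, 0), (1, 6), (2, 4), (2, 7), (6, 1), (6, 8), (10, 2), (10, 5)}.
Total count |C(F_11)_aff| = 10.


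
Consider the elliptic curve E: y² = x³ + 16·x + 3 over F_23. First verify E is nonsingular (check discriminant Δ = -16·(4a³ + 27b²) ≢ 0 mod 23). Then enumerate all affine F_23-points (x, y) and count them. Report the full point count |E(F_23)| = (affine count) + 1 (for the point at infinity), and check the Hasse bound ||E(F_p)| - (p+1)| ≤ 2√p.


Affine points = {(0, 7), (0, 16), (3, 3), (3, 20), (4, 4), (4, 19), (5, 1), (5, 22), (6, 4), (6, 19), (9, 5), (9, 18), (10, 6), (10, 17), (13, 4), (13, 19), (14, 2), (14, 21), (16, 10), (16, 13), (17, 6), (17, 17), (19, 6), (19, 17), (21, 3), (21, 20), (22, 3), (22, 20)}; affine count = 28; |E(F_23)| = 29.

Discriminant check: Δ ∝ 4a³ + 27b² = 4·16³ + 27·3² = 4·4096 + 27·9 ≡ 21 (mod 23). Nonzero ⇒ E is nonsingular.
For each x ∈ F_23, compute rhs = x³ + 16·x + 3 mod 23, then count y ∈ F_23 with y² ≡ rhs.
  x = 0: rhs = 3, matching y values: 7, 16 (2 points).
  x = 1: rhs = 20, matching y values: none (0 points).
  x = 2: rhs = 20, matching y values: none (0 points).
  x = 3: rhs = 9, matching y values: 3, 20 (2 points).
  x = 4: rhs = 16, matching y values: 4, 19 (2 points).
  x = 5: rhs = 1, matching y values: 1, 22 (2 points).
  x = 6: rhs = 16, matching y values: 4, 19 (2 points).
  x = 7: rhs = 21, matching y values: none (0 points).
  x = 8: rhs = 22, matching y values: none (0 points).
  x = 9: rhs = 2, matching y values: 5, 18 (2 points).
  x = 10: rhs = 13, matching y values: 6, 17 (2 points).
  x = 11: rhs = 15, matching y values: none (0 points).
  x = 12: rhs = 14, matching y values: none (0 points).
  x = 13: rhs = 16, matching y values: 4, 19 (2 points).
  x = 14: rhs = 4, matching y values: 2, 21 (2 points).
  x = 15: rhs = 7, matching y values: none (0 points).
  x = 16: rhs = 8, matching y values: 10, 13 (2 points).
  x = 17: rhs = 13, matching y values: 6, 17 (2 points).
  x = 18: rhs = 5, matching y values: none (0 points).
  x = 19: rhs = 13, matching y values: 6, 17 (2 points).
  x = 20: rhs = 20, matching y values: none (0 points).
  x = 21: rhs = 9, matching y values: 3, 20 (2 points).
  x = 22: rhs = 9, matching y values: 3, 20 (2 points).
Total affine count: 28.
Full point count |E(F_23)| = 28 + 1 = 29.
Hasse bound: |29 − (23+1)| = |5| = 5 ≤ 2√23 ≈ 9.5917 ✓.


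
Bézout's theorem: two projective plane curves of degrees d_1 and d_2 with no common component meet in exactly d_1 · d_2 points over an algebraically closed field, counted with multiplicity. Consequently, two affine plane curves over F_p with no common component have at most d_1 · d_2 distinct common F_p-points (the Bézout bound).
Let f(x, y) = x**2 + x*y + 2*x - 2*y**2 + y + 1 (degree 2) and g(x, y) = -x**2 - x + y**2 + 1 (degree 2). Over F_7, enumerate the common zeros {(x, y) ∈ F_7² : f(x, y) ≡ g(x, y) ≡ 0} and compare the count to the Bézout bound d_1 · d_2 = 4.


Common zeros: {(1, 6), (3, 5), (5, 6)}; count = 3; Bézout bound = 4.

deg(f) = 2, deg(g) = 2, so Bézout bound = 4.
Scan x ∈ F_7. For each x, list the y ∈ F_7 with f(x, y) ≡ 0 and those with g(x, y) ≡ 0 (mod 7); the common zeros in that column are the intersection.
  x = 0: f ≡ 0 at y ∈ {1, 3}; g ≡ 0 at y ∈ ∅; common: ∅.
  x = 1: f ≡ 0 at y ∈ {2, 6}; g ≡ 0 at y ∈ {1, 6}; common: {6}.
  x = 2: f ≡ 0 at y ∈ {2, 3}; g ≡ 0 at y ∈ ∅; common: ∅.
  x = 3: f ≡ 0 at y ∈ {4, 5}; g ≡ 0 at y ∈ {2, 5}; common: {5}.
  x = 4: f ≡ 0 at y ∈ {1, 5}; g ≡ 0 at y ∈ ∅; common: ∅.
  x = 5: f ≡ 0 at y ∈ {4, 6}; g ≡ 0 at y ∈ {1, 6}; common: {6}.
  x = 6: f ≡ 0 at y ∈ {0}; g ≡ 0 at y ∈ ∅; common: ∅.
Collecting: common zeros = {(1, 6), (3, 5), (5, 6)}, so the count is 3.
Comparison with the Bézout bound: 3 ≤ 4 = deg(f)·deg(g), as expected for curves with no common component (the affine F_7-count falls short of the bound because intersections may lie at infinity, over extension fields, or carry multiplicity).


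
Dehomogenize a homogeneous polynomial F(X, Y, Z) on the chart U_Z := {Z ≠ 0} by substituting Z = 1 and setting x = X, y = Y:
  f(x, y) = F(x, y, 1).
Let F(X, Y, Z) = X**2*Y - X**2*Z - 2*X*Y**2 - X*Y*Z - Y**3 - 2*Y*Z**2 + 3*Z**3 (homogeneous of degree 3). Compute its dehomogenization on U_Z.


f(x, y) = x**2*y - x**2 - 2*x*y**2 - x*y - y**3 - 2*y + 3

On U_Z we set Z = 1. Each monomial c·X^i·Y^j·Z^k in F becomes c·x^i·y^j·1^k = c·x^i·y^j.
Substituting Z = 1: F(X, Y, 1) = x**2*y - x**2 - 2*x*y**2 - x*y - y**3 - 2*y + 3.
Note: deg(f) ≤ deg(F) = 3; strict inequality happens when F is divisible by Z (lost terms).


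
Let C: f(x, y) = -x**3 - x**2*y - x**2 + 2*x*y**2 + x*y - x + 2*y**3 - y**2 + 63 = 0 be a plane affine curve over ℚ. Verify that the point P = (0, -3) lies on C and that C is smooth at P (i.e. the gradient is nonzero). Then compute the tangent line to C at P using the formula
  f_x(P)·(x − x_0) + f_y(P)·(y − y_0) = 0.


Tangent line at P: 14*x + 60*y + 180 = 0.

Step 1: f(0, -3) = 0, so P lies on C.
Step 2: partial derivatives
  f_x(x, y) = -3*x**2 - 2*x*y - 2*x + 2*y**2 + y - 1, f_y(x, y) = -x**2 + 4*x*y + x + 6*y**2 - 2*y.
  f_x(P) = 14, f_y(P) = 60 (gradient nonzero, so P is smooth).
Step 3: tangent line at P: 14·(x − 0) + 60·(y − -3) = 0.
Expanding: 14*x + 60*y + 180 = 0.


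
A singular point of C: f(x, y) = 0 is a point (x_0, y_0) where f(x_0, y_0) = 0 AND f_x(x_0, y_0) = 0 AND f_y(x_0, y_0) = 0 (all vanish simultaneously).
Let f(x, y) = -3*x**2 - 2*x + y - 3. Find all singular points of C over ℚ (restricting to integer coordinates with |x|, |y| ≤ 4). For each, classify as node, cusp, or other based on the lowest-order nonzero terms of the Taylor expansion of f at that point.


No singular points in the scanned grid; C is smooth there.

Compute partial derivatives:
  f_x = -6*x - 2.
  f_y = 1.
f_y = 1 is a nonzero constant, so f_y never vanishes: no point (x, y) can satisfy f = f_x = f_y = 0. In particular no (x, y) ∈ {−4, ..., 4}² is singular; the curve is smooth.


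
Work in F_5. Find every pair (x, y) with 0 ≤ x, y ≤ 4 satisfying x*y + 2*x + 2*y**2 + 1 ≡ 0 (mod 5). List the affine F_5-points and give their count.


Affine F_5-points: {(2, 0), (2, 4), (4, 1), (4, 2)}; count = 4.

For each of the 25 pairs (x, y) ∈ F_5², evaluate f(x, y) mod 5. Record the zeros.
  x = 0: [0↦1, 1↦3, 2↦4, 3↦4, 4↦3]  zeros at y ∈ ∅
  x = 1: [0↦3, 1↦1, 2↦3, 3↦4, 4↦4]  zeros at y ∈ ∅
  x = 2: [0↦0, 1↦4, 2↦2, 3↦4, 4↦0]  zeros at y ∈ {0, 4}
  x = 3: [0↦2, 1↦2, 2↦1, 3↦4, 4↦1]  zeros at y ∈ ∅
  x = 4: [0↦4, 1↦0, 2↦0, 3↦4, 4↦2]  zeros at y ∈ {1, 2}
Collecting zeros: affine points = {(2, 0), (2, 4), (4, 1), (4, 2)}.
Total count |C(F_5)_aff| = 4.


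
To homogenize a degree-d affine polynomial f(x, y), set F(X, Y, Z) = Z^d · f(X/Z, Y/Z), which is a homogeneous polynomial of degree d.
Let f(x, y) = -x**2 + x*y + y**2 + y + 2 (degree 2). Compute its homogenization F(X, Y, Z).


F(X, Y, Z) = -X**2 + X*Y + Y**2 + Y*Z + 2*Z**2

deg(f) = 2.
Substitute x = X/Z, y = Y/Z into f, then multiply by Z^2.
  monomial -1·x^2·y^0 ↦ -1·X^2·Y^0·Z^0.
  monomial 1·x^1·y^1 ↦ 1·X^1·Y^1·Z^0.
  monomial 1·x^0·y^2 ↦ 1·X^0·Y^2·Z^0.
  monomial 1·x^0·y^1 ↦ 1·X^0·Y^1·Z^1.
  monomial 2·x^0·y^0 ↦ 2·X^0·Y^0·Z^2.
Collecting: F(X, Y, Z) = -X**2 + X*Y + Y**2 + Y*Z + 2*Z**2.


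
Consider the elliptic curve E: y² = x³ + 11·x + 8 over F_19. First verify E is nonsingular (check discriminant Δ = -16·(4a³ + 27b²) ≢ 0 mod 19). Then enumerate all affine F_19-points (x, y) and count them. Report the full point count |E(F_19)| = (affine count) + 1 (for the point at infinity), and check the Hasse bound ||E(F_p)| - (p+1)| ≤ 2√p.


Affine points = {(1, 1), (1, 18), (2, 0), (3, 7), (3, 12), (5, 6), (5, 13), (6, 9), (6, 10), (8, 0), (9, 0), (10, 4), (10, 15), (11, 4), (11, 15), (12, 5), (12, 14), (13, 7), (13, 12), (16, 9), (16, 10), (17, 4), (17, 15)}; affine count = 23; |E(F_19)| = 24.

Discriminant check: Δ ∝ 4a³ + 27b² = 4·11³ + 27·8² = 4·1331 + 27·64 ≡ 3 (mod 19). Nonzero ⇒ E is nonsingular.
For each x ∈ F_19, compute rhs = x³ + 11·x + 8 mod 19, then count y ∈ F_19 with y² ≡ rhs.
  x = 0: rhs = 8, matching y values: none (0 points).
  x = 1: rhs = 1, matching y values: 1, 18 (2 points).
  x = 2: rhs = 0, matching y values: 0 (1 points).
  x = 3: rhs = 11, matching y values: 7, 12 (2 points).
  x = 4: rhs = 2, matching y values: none (0 points).
  x = 5: rhs = 17, matching y values: 6, 13 (2 points).
  x = 6: rhs = 5, matching y values: 9, 10 (2 points).
  x = 7: rhs = 10, matching y values: none (0 points).
  x = 8: rhs = 0, matching y values: 0 (1 points).
  x = 9: rhs = 0, matching y values: 0 (1 points).
  x = 10: rhs = 16, matching y values: 4, 15 (2 points).
  x = 11: rhs = 16, matching y values: 4, 15 (2 points).
  x = 12: rhs = 6, matching y values: 5, 14 (2 points).
  x = 13: rhs = 11, matching y values: 7, 12 (2 points).
  x = 14: rhs = 18, matching y values: none (0 points).
  x = 15: rhs = 14, matching y values: none (0 points).
  x = 16: rhs = 5, matching y values: 9, 10 (2 points).
  x = 17: rhs = 16, matching y values: 4, 15 (2 points).
  x = 18: rhs = 15, matching y values: none (0 points).
Total affine count: 23.
Full point count |E(F_19)| = 23 + 1 = 24.
Hasse bound: |24 − (19+1)| = |4| = 4 ≤ 2√19 ≈ 8.7178 ✓.


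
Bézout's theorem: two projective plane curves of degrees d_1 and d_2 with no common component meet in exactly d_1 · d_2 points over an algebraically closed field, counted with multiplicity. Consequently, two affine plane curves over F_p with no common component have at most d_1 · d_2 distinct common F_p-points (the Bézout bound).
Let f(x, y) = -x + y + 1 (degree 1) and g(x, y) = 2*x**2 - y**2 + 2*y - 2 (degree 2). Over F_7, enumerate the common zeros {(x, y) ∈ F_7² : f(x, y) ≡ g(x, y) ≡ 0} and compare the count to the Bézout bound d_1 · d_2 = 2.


Common zeros: {(1, 0), (2, 1)}; count = 2; Bézout bound = 2.

deg(f) = 1, deg(g) = 2, so Bézout bound = 2.
Scan x ∈ F_7. For each x, list the y ∈ F_7 with f(x, y) ≡ 0 and those with g(x, y) ≡ 0 (mod 7); the common zeros in that column are the intersection.
  x = 0: f ≡ 0 at y ∈ {6}; g ≡ 0 at y ∈ ∅; common: ∅.
  x = 1: f ≡ 0 at y ∈ {0}; g ≡ 0 at y ∈ {0, 2}; common: {0}.
  x = 2: f ≡ 0 at y ∈ {1}; g ≡ 0 at y ∈ {1}; common: {1}.
  x = 3: f ≡ 0 at y ∈ {2}; g ≡ 0 at y ∈ ∅; common: ∅.
  x = 4: f ≡ 0 at y ∈ {3}; g ≡ 0 at y ∈ ∅; common: ∅.
  x = 5: f ≡ 0 at y ∈ {4}; g ≡ 0 at y ∈ {1}; common: ∅.
  x = 6: f ≡ 0 at y ∈ {5}; g ≡ 0 at y ∈ {0, 2}; common: ∅.
Collecting: common zeros = {(1, 0), (2, 1)}, so the count is 2.
Comparison with the Bézout bound: 2 ≤ 2 = deg(f)·deg(g), as expected for curves with no common component (the bound is attained).


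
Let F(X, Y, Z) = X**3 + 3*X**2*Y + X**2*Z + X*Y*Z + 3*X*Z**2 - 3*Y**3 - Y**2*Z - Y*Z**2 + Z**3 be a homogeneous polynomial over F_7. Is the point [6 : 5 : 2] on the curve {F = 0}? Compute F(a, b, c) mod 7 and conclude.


F(6,5,2) ≡ 5 (mod 7); P is NOT on the curve.

Evaluate F(6, 5, 2) term-by-term (mod 7).
  X**3 ↦ 1·216·1·1 = 216
  3*X**2*Y ↦ 3·36·5·1 = 540
  X**2*Z ↦ 1·36·1·2 = 72
  X*Y*Z ↦ 1·6·5·2 = 60
  3*X*Z**2 ↦ 3·6·1·4 = 72
  -3*Y**3 ↦ -3·1·125·1 = -375
  -Y**2*Z ↦ -1·1·25·2 = -50
  -Y*Z**2 ↦ -1·1·5·4 = -20
  Z**3 ↦ 1·1·1·8 = 8
Sum: F(6, 5, 2) = (216) + (540) + (72) + (60) + (72) + (-375) + (-50) + (-20) + (8) = 523.
Reducing mod 7: 523 ≡ 5 (mod 7).
Since F(a, b, c) ≡ 5 ≠ 0 (mod 7), P does NOT lie on the curve.


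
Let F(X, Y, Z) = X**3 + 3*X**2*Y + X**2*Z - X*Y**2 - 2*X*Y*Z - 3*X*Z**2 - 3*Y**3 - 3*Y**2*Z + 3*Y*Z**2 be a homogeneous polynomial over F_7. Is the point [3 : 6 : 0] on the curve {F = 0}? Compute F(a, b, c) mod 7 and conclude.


F(3,6,0) ≡ 0 (mod 7); P is on the curve.

Evaluate F(3, 6, 0) term-by-term (mod 7).
  X**3 ↦ 1·27·1·1 = 27
  3*X**2*Y ↦ 3·9·6·1 = 162
  X**2*Z ↦ 1·9·1·0 = 0
  -X*Y**2 ↦ -1·3·36·1 = -108
  -2*X*Y*Z ↦ -2·3·6·0 = 0
  -3*X*Z**2 ↦ -3·3·1·0 = 0
  -3*Y**3 ↦ -3·1·216·1 = -648
  -3*Y**2*Z ↦ -3·1·36·0 = 0
  3*Y*Z**2 ↦ 3·1·6·0 = 0
Sum: F(3, 6, 0) = (27) + (162) + (0) + (-108) + (0) + (0) + (-648) + (0) + (0) = -567.
Reducing mod 7: -567 ≡ 0 (mod 7).
Since F(a, b, c) ≡ 0 (mod 7), P lies on the curve.


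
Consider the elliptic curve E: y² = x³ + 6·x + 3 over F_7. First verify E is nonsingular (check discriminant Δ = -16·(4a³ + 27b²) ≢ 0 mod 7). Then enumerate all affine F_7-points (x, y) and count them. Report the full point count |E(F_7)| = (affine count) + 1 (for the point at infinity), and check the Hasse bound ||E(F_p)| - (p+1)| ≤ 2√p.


Affine points = {(2, 3), (2, 4), (4, 0), (5, 2), (5, 5)}; affine count = 5; |E(F_7)| = 6.

Discriminant check: Δ ∝ 4a³ + 27b² = 4·6³ + 27·3² = 4·216 + 27·9 ≡ 1 (mod 7). Nonzero ⇒ E is nonsingular.
For each x ∈ F_7, compute rhs = x³ + 6·x + 3 mod 7, then count y ∈ F_7 with y² ≡ rhs.
  x = 0: rhs = 3, matching y values: none (0 points).
  x = 1: rhs = 3, matching y values: none (0 points).
  x = 2: rhs = 2, matching y values: 3, 4 (2 points).
  x = 3: rhs = 6, matching y values: none (0 points).
  x = 4: rhs = 0, matching y values: 0 (1 points).
  x = 5: rhs = 4, matching y values: 2, 5 (2 points).
  x = 6: rhs = 3, matching y values: none (0 points).
Total affine count: 5.
Full point count |E(F_7)| = 5 + 1 = 6.
Hasse bound: |6 − (7+1)| = |-2| = 2 ≤ 2√7 ≈ 5.2915 ✓.


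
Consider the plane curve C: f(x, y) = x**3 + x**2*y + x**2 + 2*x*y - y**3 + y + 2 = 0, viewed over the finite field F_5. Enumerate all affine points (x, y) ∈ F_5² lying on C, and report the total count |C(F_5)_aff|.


Affine F_5-points: {(4, 3)}; count = 1.

For each of the 25 pairs (x, y) ∈ F_5², evaluate f(x, y) mod 5. Record the zeros.
  x = 0: [0↦2, 1↦2, 2↦1, 3↦3, 4↦2]  zeros at y ∈ ∅
  x = 1: [0↦4, 1↦2, 2↦4, 3↦4, 4↦1]  zeros at y ∈ ∅
  x = 2: [0↦4, 1↦2, 2↦4, 3↦4, 4↦1]  zeros at y ∈ ∅
  x = 3: [0↦3, 1↦3, 2↦2, 3↦4, 4↦3]  zeros at y ∈ ∅
  x = 4: [0↦2, 1↦1, 2↦4, 3↦0, 4↦3]  zeros at y ∈ {3}
Collecting zeros: affine points = {(4, 3)}.
Total count |C(F_5)_aff| = 1.


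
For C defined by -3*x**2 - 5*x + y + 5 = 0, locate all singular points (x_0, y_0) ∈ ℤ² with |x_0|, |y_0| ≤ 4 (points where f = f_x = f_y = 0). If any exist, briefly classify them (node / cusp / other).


No singular points in the scanned grid; C is smooth there.

Compute partial derivatives:
  f_x = -6*x - 5.
  f_y = 1.
f_y = 1 is a nonzero constant, so f_y never vanishes: no point (x, y) can satisfy f = f_x = f_y = 0. In particular no (x, y) ∈ {−4, ..., 4}² is singular; the curve is smooth.


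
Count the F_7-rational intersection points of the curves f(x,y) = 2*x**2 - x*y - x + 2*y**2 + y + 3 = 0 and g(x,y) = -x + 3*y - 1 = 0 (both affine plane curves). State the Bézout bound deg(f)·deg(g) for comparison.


Common zeros: ∅; count = 0; Bézout bound = 2.

deg(f) = 2, deg(g) = 1, so Bézout bound = 2.
Scan x ∈ F_7. For each x, list the y ∈ F_7 with f(x, y) ≡ 0 and those with g(x, y) ≡ 0 (mod 7); the common zeros in that column are the intersection.
  x = 0: f ≡ 0 at y ∈ ∅; g ≡ 0 at y ∈ {5}; common: ∅.
  x = 1: f ≡ 0 at y ∈ ∅; g ≡ 0 at y ∈ {3}; common: ∅.
  x = 2: f ≡ 0 at y ∈ ∅; g ≡ 0 at y ∈ {1}; common: ∅.
  x = 3: f ≡ 0 at y ∈ {4}; g ≡ 0 at y ∈ {6}; common: ∅.
  x = 4: f ≡ 0 at y ∈ ∅; g ≡ 0 at y ∈ {4}; common: ∅.
  x = 5: f ≡ 0 at y ∈ ∅; g ≡ 0 at y ∈ {2}; common: ∅.
  x = 6: f ≡ 0 at y ∈ ∅; g ≡ 0 at y ∈ {0}; common: ∅.
Collecting: common zeros = ∅, so the count is 0.
Comparison with the Bézout bound: 0 ≤ 2 = deg(f)·deg(g), as expected for curves with no common component (the affine F_7-count falls short of the bound because intersections may lie at infinity, over extension fields, or carry multiplicity).


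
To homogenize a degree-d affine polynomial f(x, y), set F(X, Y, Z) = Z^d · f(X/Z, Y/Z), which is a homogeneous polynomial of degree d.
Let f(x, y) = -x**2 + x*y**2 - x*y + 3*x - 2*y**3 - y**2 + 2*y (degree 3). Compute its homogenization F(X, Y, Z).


F(X, Y, Z) = -X**2*Z + X*Y**2 - X*Y*Z + 3*X*Z**2 - 2*Y**3 - Y**2*Z + 2*Y*Z**2

deg(f) = 3.
Substitute x = X/Z, y = Y/Z into f, then multiply by Z^3.
  monomial -1·x^2·y^0 ↦ -1·X^2·Y^0·Z^1.
  monomial 1·x^1·y^2 ↦ 1·X^1·Y^2·Z^0.
  monomial -1·x^1·y^1 ↦ -1·X^1·Y^1·Z^1.
  monomial 3·x^1·y^0 ↦ 3·X^1·Y^0·Z^2.
  monomial -2·x^0·y^3 ↦ -2·X^0·Y^3·Z^0.
  monomial -1·x^0·y^2 ↦ -1·X^0·Y^2·Z^1.
  monomial 2·x^0·y^1 ↦ 2·X^0·Y^1·Z^2.
Collecting: F(X, Y, Z) = -X**2*Z + X*Y**2 - X*Y*Z + 3*X*Z**2 - 2*Y**3 - Y**2*Z + 2*Y*Z**2.


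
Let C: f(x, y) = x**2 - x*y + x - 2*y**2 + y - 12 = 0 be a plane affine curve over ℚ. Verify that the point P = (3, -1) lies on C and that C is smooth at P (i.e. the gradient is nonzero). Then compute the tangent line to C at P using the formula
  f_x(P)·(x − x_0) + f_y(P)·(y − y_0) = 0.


Tangent line at P: 8*x + 2*y - 22 = 0.

Step 1: f(3, -1) = 0, so P lies on C.
Step 2: partial derivatives
  f_x(x, y) = 2*x - y + 1, f_y(x, y) = -x - 4*y + 1.
  f_x(P) = 8, f_y(P) = 2 (gradient nonzero, so P is smooth).
Step 3: tangent line at P: 8·(x − 3) + 2·(y − -1) = 0.
Expanding: 8*x + 2*y - 22 = 0.


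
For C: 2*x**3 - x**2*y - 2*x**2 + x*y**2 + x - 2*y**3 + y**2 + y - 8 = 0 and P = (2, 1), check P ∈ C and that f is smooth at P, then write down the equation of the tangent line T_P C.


Tangent line at P: 14*x - 3*y - 25 = 0.

Step 1: f(2, 1) = 0, so P lies on C.
Step 2: partial derivatives
  f_x(x, y) = 6*x**2 - 2*x*y - 4*x + y**2 + 1, f_y(x, y) = -x**2 + 2*x*y - 6*y**2 + 2*y + 1.
  f_x(P) = 14, f_y(P) = -3 (gradient nonzero, so P is smooth).
Step 3: tangent line at P: 14·(x − 2) + -3·(y − 1) = 0.
Expanding: 14*x - 3*y - 25 = 0.


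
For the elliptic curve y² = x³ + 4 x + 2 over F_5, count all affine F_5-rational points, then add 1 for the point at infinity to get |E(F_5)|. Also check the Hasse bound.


Affine points = {(3, 1), (3, 4)}; affine count = 2; |E(F_5)| = 3.

Discriminant check: Δ ∝ 4a³ + 27b² = 4·4³ + 27·2² = 4·64 + 27·4 ≡ 4 (mod 5). Nonzero ⇒ E is nonsingular.
For each x ∈ F_5, compute rhs = x³ + 4·x + 2 mod 5, then count y ∈ F_5 with y² ≡ rhs.
  x = 0: rhs = 2, matching y values: none (0 points).
  x = 1: rhs = 2, matching y values: none (0 points).
  x = 2: rhs = 3, matching y values: none (0 points).
  x = 3: rhs = 1, matching y values: 1, 4 (2 points).
  x = 4: rhs = 2, matching y values: none (0 points).
Total affine count: 2.
Full point count |E(F_5)| = 2 + 1 = 3.
Hasse bound: |3 − (5+1)| = |-3| = 3 ≤ 2√5 ≈ 4.4721 ✓.


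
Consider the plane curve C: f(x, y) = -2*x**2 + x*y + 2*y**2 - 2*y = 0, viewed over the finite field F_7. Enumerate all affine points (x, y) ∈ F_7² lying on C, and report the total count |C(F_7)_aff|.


Affine F_7-points: {(0, 0), (0, 1), (2, 2), (2, 5), (4, 1), (4, 5), (6, 2), (6, 3)}; count = 8.

For each of the 49 pairs (x, y) ∈ F_7², evaluate f(x, y) mod 7. Record the zeros.
  x = 0: [0↦0, 1↦0, 2↦4, 3↦5, 4↦3, 5↦5, 6↦4]  zeros at y ∈ {0, 1}
  x = 1: [0↦5, 1↦6, 2↦4, 3↦6, 4↦5, 5↦1, 6↦1]  zeros at y ∈ ∅
  x = 2: [0↦6, 1↦1, 2↦0, 3↦3, 4↦3, 5↦0, 6↦1]  zeros at y ∈ {2, 5}
  x = 3: [0↦3, 1↦6, 2↦6, 3↦3, 4↦4, 5↦2, 6↦4]  zeros at y ∈ ∅
  x = 4: [0↦3, 1↦0, 2↦1, 3↦6, 4↦1, 5↦0, 6↦3]  zeros at y ∈ {1, 5}
  x = 5: [0↦6, 1↦4, 2↦6, 3↦5, 4↦1, 5↦1, 6↦5]  zeros at y ∈ ∅
  x = 6: [0↦5, 1↦4, 2↦0, 3↦0, 4↦4, 5↦5, 6↦3]  zeros at y ∈ {2, 3}
Collecting zeros: affine points = {(0, 0), (0, 1), (2, 2), (2, 5), (4, 1), (4, 5), (6, 2), (6, 3)}.
Total count |C(F_7)_aff| = 8.


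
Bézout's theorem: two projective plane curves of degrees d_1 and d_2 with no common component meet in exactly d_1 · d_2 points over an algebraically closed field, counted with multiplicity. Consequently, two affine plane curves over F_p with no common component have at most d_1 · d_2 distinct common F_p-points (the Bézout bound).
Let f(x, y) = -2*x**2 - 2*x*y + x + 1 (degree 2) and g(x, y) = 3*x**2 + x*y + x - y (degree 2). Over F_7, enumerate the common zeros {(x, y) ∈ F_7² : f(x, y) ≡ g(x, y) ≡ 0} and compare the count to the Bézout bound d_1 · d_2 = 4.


Common zeros: {(6, 1)}; count = 1; Bézout bound = 4.

deg(f) = 2, deg(g) = 2, so Bézout bound = 4.
Scan x ∈ F_7. For each x, list the y ∈ F_7 with f(x, y) ≡ 0 and those with g(x, y) ≡ 0 (mod 7); the common zeros in that column are the intersection.
  x = 0: f ≡ 0 at y ∈ ∅; g ≡ 0 at y ∈ {0}; common: ∅.
  x = 1: f ≡ 0 at y ∈ {0}; g ≡ 0 at y ∈ ∅; common: ∅.
  x = 2: f ≡ 0 at y ∈ {4}; g ≡ 0 at y ∈ {0}; common: ∅.
  x = 3: f ≡ 0 at y ∈ {0}; g ≡ 0 at y ∈ {6}; common: ∅.
  x = 4: f ≡ 0 at y ∈ {1}; g ≡ 0 at y ∈ {6}; common: ∅.
  x = 5: f ≡ 0 at y ∈ {4}; g ≡ 0 at y ∈ {1}; common: ∅.
  x = 6: f ≡ 0 at y ∈ {1}; g ≡ 0 at y ∈ {1}; common: {1}.
Collecting: common zeros = {(6, 1)}, so the count is 1.
Comparison with the Bézout bound: 1 ≤ 4 = deg(f)·deg(g), as expected for curves with no common component (the affine F_7-count falls short of the bound because intersections may lie at infinity, over extension fields, or carry multiplicity).


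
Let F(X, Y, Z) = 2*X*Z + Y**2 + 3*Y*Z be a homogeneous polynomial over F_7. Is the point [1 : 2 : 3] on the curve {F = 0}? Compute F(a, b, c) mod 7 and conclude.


F(1,2,3) ≡ 0 (mod 7); P is on the curve.

Evaluate F(1, 2, 3) term-by-term (mod 7).
  2*X*Z ↦ 2·1·1·3 = 6
  Y**2 ↦ 1·1·4·1 = 4
  3*Y*Z ↦ 3·1·2·3 = 18
Sum: F(1, 2, 3) = (6) + (4) + (18) = 28.
Reducing mod 7: 28 ≡ 0 (mod 7).
Since F(a, b, c) ≡ 0 (mod 7), P lies on the curve.


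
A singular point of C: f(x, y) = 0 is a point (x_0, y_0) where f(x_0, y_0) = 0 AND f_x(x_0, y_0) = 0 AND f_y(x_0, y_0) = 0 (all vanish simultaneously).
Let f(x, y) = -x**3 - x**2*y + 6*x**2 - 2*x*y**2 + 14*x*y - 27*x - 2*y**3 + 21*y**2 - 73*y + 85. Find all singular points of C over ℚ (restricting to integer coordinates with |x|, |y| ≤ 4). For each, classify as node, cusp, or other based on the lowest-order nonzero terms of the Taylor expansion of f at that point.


Singular points: {(1, 3)}; classification: cusp.

Compute partial derivatives:
  f_x = -3*x**2 - 2*x*y + 12*x - 2*y**2 + 14*y - 27.
  f_y = -x**2 - 4*x*y + 14*x - 6*y**2 + 42*y - 73.
Scan x_0 ∈ {−4, ..., 4}. For each x_0, f_y(x_0, y) is a polynomial in y; find its integer roots y ∈ {−4, ..., 4}, then test f_x and f at those candidates.
  x = -4: f_y(-4, y) = -6*y**2 + 58*y - 145; no integer root y with |y| ≤ 4.
  x = -3: f_y(-3, y) = -6*y**2 + 54*y - 124; no integer root y with |y| ≤ 4.
  x = -2: f_y(-2, y) = -6*y**2 + 50*y - 105; no integer root y with |y| ≤ 4.
  x = -1: f_y(-1, y) = -6*y**2 + 46*y - 88; vanishes at y ∈ {4}. (-1, 4): f_x = -10 ≠ 0.
  x = 0: f_y(0, y) = -6*y**2 + 42*y - 73; no integer root y with |y| ≤ 4.
  x = 1: f_y(1, y) = -6*y**2 + 38*y - 60; vanishes at y ∈ {3}. (1, 3): f_x = 0, f = 0 — SINGULAR.
  x = 2: f_y(2, y) = -6*y**2 + 34*y - 49; no integer root y with |y| ≤ 4.
  x = 3: f_y(3, y) = -6*y**2 + 30*y - 40; no integer root y with |y| ≤ 4.
  x = 4: f_y(4, y) = -6*y**2 + 26*y - 33; no integer root y with |y| ≤ 4.
Only singular point on the grid: (1, 3).
Classify: substitute x = 1 + u, y = 3 + v and expand: f = -u**3 - u**2*v - 2*u*v**2 - 2*v**3 + v**2.
No constant or linear terms (consistent with a singular point). Quadratic part: v**2. Cubic part: -u**3 - u**2*v - 2*u*v**2 - 2*v**3.
The quadratic part v**2 is a perfect square, so there is a single (double) tangent line v = 0, i.e. y = 3. Restricting the cubic part to that line (v = 0) leaves -u**3 ≠ 0, so f is not divisible by v and the branch is v² ≈ u**3 to lowest order — this is a cusp.
Classification: cusp.


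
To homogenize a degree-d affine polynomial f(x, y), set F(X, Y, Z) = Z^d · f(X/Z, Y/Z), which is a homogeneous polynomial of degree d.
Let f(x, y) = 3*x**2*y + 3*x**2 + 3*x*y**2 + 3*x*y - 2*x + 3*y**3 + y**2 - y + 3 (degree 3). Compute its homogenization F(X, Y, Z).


F(X, Y, Z) = 3*X**2*Y + 3*X**2*Z + 3*X*Y**2 + 3*X*Y*Z - 2*X*Z**2 + 3*Y**3 + Y**2*Z - Y*Z**2 + 3*Z**3

deg(f) = 3.
Substitute x = X/Z, y = Y/Z into f, then multiply by Z^3.
  monomial 3·x^2·y^1 ↦ 3·X^2·Y^1·Z^0.
  monomial 3·x^2·y^0 ↦ 3·X^2·Y^0·Z^1.
  monomial 3·x^1·y^2 ↦ 3·X^1·Y^2·Z^0.
  monomial 3·x^1·y^1 ↦ 3·X^1·Y^1·Z^1.
  monomial -2·x^1·y^0 ↦ -2·X^1·Y^0·Z^2.
  monomial 3·x^0·y^3 ↦ 3·X^0·Y^3·Z^0.
  monomial 1·x^0·y^2 ↦ 1·X^0·Y^2·Z^1.
  monomial -1·x^0·y^1 ↦ -1·X^0·Y^1·Z^2.
  monomial 3·x^0·y^0 ↦ 3·X^0·Y^0·Z^3.
Collecting: F(X, Y, Z) = 3*X**2*Y + 3*X**2*Z + 3*X*Y**2 + 3*X*Y*Z - 2*X*Z**2 + 3*Y**3 + Y**2*Z - Y*Z**2 + 3*Z**3.


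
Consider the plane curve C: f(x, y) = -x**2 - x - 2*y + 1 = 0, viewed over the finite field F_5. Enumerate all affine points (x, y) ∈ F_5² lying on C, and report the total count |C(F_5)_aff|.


Affine F_5-points: {(0, 3), (1, 2), (2, 0), (3, 2), (4, 3)}; count = 5.

For each of the 25 pairs (x, y) ∈ F_5², evaluate f(x, y) mod 5. Record the zeros.
  x = 0: [0↦1, 1↦4, 2↦2, 3↦0, 4↦3]  zeros at y ∈ {3}
  x = 1: [0↦4, 1↦2, 2↦0, 3↦3, 4↦1]  zeros at y ∈ {2}
  x = 2: [0↦0, 1↦3, 2↦1, 3↦4, 4↦2]  zeros at y ∈ {0}
  x = 3: [0↦4, 1↦2, 2↦0, 3↦3, 4↦1]  zeros at y ∈ {2}
  x = 4: [0↦1, 1↦4, 2↦2, 3↦0, 4↦3]  zeros at y ∈ {3}
Collecting zeros: affine points = {(0, 3), (1, 2), (2, 0), (3, 2), (4, 3)}.
Total count |C(F_5)_aff| = 5.


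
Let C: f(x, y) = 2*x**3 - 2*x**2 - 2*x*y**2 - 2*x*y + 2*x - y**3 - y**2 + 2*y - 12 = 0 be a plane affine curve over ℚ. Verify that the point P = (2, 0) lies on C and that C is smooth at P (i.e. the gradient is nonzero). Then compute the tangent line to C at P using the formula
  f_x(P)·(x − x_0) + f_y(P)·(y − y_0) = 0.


Tangent line at P: 18*x - 2*y - 36 = 0.

Step 1: f(2, 0) = 0, so P lies on C.
Step 2: partial derivatives
  f_x(x, y) = 6*x**2 - 4*x - 2*y**2 - 2*y + 2, f_y(x, y) = -4*x*y - 2*x - 3*y**2 - 2*y + 2.
  f_x(P) = 18, f_y(P) = -2 (gradient nonzero, so P is smooth).
Step 3: tangent line at P: 18·(x − 2) + -2·(y − 0) = 0.
Expanding: 18*x - 2*y - 36 = 0.


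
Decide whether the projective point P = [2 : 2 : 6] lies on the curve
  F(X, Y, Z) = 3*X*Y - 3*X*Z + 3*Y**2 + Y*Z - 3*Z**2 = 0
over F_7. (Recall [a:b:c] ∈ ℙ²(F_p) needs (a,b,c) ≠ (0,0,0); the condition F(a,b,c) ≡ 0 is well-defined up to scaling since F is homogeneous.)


F(2,2,6) ≡ 4 (mod 7); P is NOT on the curve.

Evaluate F(2, 2, 6) term-by-term (mod 7).
  3*X*Y ↦ 3·2·2·1 = 12
  -3*X*Z ↦ -3·2·1·6 = -36
  3*Y**2 ↦ 3·1·4·1 = 12
  Y*Z ↦ 1·1·2·6 = 12
  -3*Z**2 ↦ -3·1·1·36 = -108
Sum: F(2, 2, 6) = (12) + (-36) + (12) + (12) + (-108) = -108.
Reducing mod 7: -108 ≡ 4 (mod 7).
Since F(a, b, c) ≡ 4 ≠ 0 (mod 7), P does NOT lie on the curve.


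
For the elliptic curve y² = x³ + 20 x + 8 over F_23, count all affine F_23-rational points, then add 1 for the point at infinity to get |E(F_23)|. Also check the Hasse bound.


Affine points = {(0, 10), (0, 13), (1, 11), (1, 12), (3, 7), (3, 16), (5, 7), (5, 16), (7, 10), (7, 13), (8, 6), (8, 17), (10, 9), (10, 14), (11, 8), (11, 15), (13, 2), (13, 21), (15, 7), (15, 16), (16, 10), (16, 13), (18, 6), (18, 17), (19, 5), (19, 18), (20, 6), (20, 17), (21, 11), (21, 12)}; affine count = 30; |E(F_23)| = 31.

Discriminant check: Δ ∝ 4a³ + 27b² = 4·20³ + 27·8² = 4·8000 + 27·64 ≡ 10 (mod 23). Nonzero ⇒ E is nonsingular.
For each x ∈ F_23, compute rhs = x³ + 20·x + 8 mod 23, then count y ∈ F_23 with y² ≡ rhs.
  x = 0: rhs = 8, matching y values: 10, 13 (2 points).
  x = 1: rhs = 6, matching y values: 11, 12 (2 points).
  x = 2: rhs = 10, matching y values: none (0 points).
  x = 3: rhs = 3, matching y values: 7, 16 (2 points).
  x = 4: rhs = 14, matching y values: none (0 points).
  x = 5: rhs = 3, matching y values: 7, 16 (2 points).
  x = 6: rhs = 22, matching y values: none (0 points).
  x = 7: rhs = 8, matching y values: 10, 13 (2 points).
  x = 8: rhs = 13, matching y values: 6, 17 (2 points).
  x = 9: rhs = 20, matching y values: none (0 points).
  x = 10: rhs = 12, matching y values: 9, 14 (2 points).
  x = 11: rhs = 18, matching y values: 8, 15 (2 points).
  x = 12: rhs = 21, matching y values: none (0 points).
  x = 13: rhs = 4, matching y values: 2, 21 (2 points).
  x = 14: rhs = 19, matching y values: none (0 points).
  x = 15: rhs = 3, matching y values: 7, 16 (2 points).
  x = 16: rhs = 8, matching y values: 10, 13 (2 points).
  x = 17: rhs = 17, matching y values: none (0 points).
  x = 18: rhs = 13, matching y values: 6, 17 (2 points).
  x = 19: rhs = 2, matching y values: 5, 18 (2 points).
  x = 20: rhs = 13, matching y values: 6, 17 (2 points).
  x = 21: rhs = 6, matching y values: 11, 12 (2 points).
  x = 22: rhs = 10, matching y values: none (0 points).
Total affine count: 30.
Full point count |E(F_23)| = 30 + 1 = 31.
Hasse bound: |31 − (23+1)| = |7| = 7 ≤ 2√23 ≈ 9.5917 ✓.


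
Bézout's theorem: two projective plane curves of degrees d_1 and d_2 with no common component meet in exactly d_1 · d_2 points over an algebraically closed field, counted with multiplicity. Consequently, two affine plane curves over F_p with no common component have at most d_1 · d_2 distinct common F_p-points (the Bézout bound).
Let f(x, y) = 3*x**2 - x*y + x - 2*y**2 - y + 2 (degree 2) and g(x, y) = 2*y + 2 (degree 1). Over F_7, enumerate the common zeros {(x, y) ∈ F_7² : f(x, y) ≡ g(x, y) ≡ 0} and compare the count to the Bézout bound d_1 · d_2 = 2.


Common zeros: ∅; count = 0; Bézout bound = 2.

deg(f) = 2, deg(g) = 1, so Bézout bound = 2.
Scan x ∈ F_7. For each x, list the y ∈ F_7 with f(x, y) ≡ 0 and those with g(x, y) ≡ 0 (mod 7); the common zeros in that column are the intersection.
  x = 0: f ≡ 0 at y ∈ ∅; g ≡ 0 at y ∈ {6}; common: ∅.
  x = 1: f ≡ 0 at y ∈ ∅; g ≡ 0 at y ∈ {6}; common: ∅.
  x = 2: f ≡ 0 at y ∈ {4, 5}; g ≡ 0 at y ∈ {6}; common: ∅.
  x = 3: f ≡ 0 at y ∈ ∅; g ≡ 0 at y ∈ {6}; common: ∅.
  x = 4: f ≡ 0 at y ∈ {3, 5}; g ≡ 0 at y ∈ {6}; common: ∅.
  x = 5: f ≡ 0 at y ∈ ∅; g ≡ 0 at y ∈ {6}; common: ∅.
  x = 6: f ≡ 0 at y ∈ {3, 4}; g ≡ 0 at y ∈ {6}; common: ∅.
Collecting: common zeros = ∅, so the count is 0.
Comparison with the Bézout bound: 0 ≤ 2 = deg(f)·deg(g), as expected for curves with no common component (the affine F_7-count falls short of the bound because intersections may lie at infinity, over extension fields, or carry multiplicity).


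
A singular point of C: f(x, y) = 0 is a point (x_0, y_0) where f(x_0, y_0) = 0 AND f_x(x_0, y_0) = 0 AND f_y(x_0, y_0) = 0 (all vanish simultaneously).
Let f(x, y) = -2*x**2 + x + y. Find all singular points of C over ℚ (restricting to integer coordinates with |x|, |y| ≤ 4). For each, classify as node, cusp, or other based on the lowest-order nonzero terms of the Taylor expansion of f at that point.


No singular points in the scanned grid; C is smooth there.

Compute partial derivatives:
  f_x = 1 - 4*x.
  f_y = 1.
f_y = 1 is a nonzero constant, so f_y never vanishes: no point (x, y) can satisfy f = f_x = f_y = 0. In particular no (x, y) ∈ {−4, ..., 4}² is singular; the curve is smooth.


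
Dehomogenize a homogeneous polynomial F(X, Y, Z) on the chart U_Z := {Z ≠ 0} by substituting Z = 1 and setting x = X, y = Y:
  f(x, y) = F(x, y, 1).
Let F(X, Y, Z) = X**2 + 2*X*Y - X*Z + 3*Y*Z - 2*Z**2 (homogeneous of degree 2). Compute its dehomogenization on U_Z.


f(x, y) = x**2 + 2*x*y - x + 3*y - 2

On U_Z we set Z = 1. Each monomial c·X^i·Y^j·Z^k in F becomes c·x^i·y^j·1^k = c·x^i·y^j.
Substituting Z = 1: F(X, Y, 1) = x**2 + 2*x*y - x + 3*y - 2.
Note: deg(f) ≤ deg(F) = 2; strict inequality happens when F is divisible by Z (lost terms).


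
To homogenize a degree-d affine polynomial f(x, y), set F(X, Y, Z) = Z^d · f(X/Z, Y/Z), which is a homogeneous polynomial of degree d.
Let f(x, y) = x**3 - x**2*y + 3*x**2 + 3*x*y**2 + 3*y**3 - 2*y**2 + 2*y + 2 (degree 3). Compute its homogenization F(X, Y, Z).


F(X, Y, Z) = X**3 - X**2*Y + 3*X**2*Z + 3*X*Y**2 + 3*Y**3 - 2*Y**2*Z + 2*Y*Z**2 + 2*Z**3

deg(f) = 3.
Substitute x = X/Z, y = Y/Z into f, then multiply by Z^3.
  monomial 1·x^3·y^0 ↦ 1·X^3·Y^0·Z^0.
  monomial -1·x^2·y^1 ↦ -1·X^2·Y^1·Z^0.
  monomial 3·x^2·y^0 ↦ 3·X^2·Y^0·Z^1.
  monomial 3·x^1·y^2 ↦ 3·X^1·Y^2·Z^0.
  monomial 3·x^0·y^3 ↦ 3·X^0·Y^3·Z^0.
  monomial -2·x^0·y^2 ↦ -2·X^0·Y^2·Z^1.
  monomial 2·x^0·y^1 ↦ 2·X^0·Y^1·Z^2.
  monomial 2·x^0·y^0 ↦ 2·X^0·Y^0·Z^3.
Collecting: F(X, Y, Z) = X**3 - X**2*Y + 3*X**2*Z + 3*X*Y**2 + 3*Y**3 - 2*Y**2*Z + 2*Y*Z**2 + 2*Z**3.


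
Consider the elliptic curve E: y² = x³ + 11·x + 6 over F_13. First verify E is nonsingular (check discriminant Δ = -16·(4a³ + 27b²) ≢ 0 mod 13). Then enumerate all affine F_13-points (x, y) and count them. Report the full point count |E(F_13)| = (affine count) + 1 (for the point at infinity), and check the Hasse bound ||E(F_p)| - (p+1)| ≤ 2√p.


Affine points = {(2, 6), (2, 7), (3, 1), (3, 12), (4, 6), (4, 7), (5, 2), (5, 11), (7, 6), (7, 7)}; affine count = 10; |E(F_13)| = 11.

Discriminant check: Δ ∝ 4a³ + 27b² = 4·11³ + 27·6² = 4·1331 + 27·36 ≡ 4 (mod 13). Nonzero ⇒ E is nonsingular.
For each x ∈ F_13, compute rhs = x³ + 11·x + 6 mod 13, then count y ∈ F_13 with y² ≡ rhs.
  x = 0: rhs = 6, matching y values: none (0 points).
  x = 1: rhs = 5, matching y values: none (0 points).
  x = 2: rhs = 10, matching y values: 6, 7 (2 points).
  x = 3: rhs = 1, matching y values: 1, 12 (2 points).
  x = 4: rhs = 10, matching y values: 6, 7 (2 points).
  x = 5: rhs = 4, matching y values: 2, 11 (2 points).
  x = 6: rhs = 2, matching y values: none (0 points).
  x = 7: rhs = 10, matching y values: 6, 7 (2 points).
  x = 8: rhs = 8, matching y values: none (0 points).
  x = 9: rhs = 2, matching y values: none (0 points).
  x = 10: rhs = 11, matching y values: none (0 points).
  x = 11: rhs = 2, matching y values: none (0 points).
  x = 12: rhs = 7, matching y values: none (0 points).
Total affine count: 10.
Full point count |E(F_13)| = 10 + 1 = 11.
Hasse bound: |11 − (13+1)| = |-3| = 3 ≤ 2√13 ≈ 7.2111 ✓.


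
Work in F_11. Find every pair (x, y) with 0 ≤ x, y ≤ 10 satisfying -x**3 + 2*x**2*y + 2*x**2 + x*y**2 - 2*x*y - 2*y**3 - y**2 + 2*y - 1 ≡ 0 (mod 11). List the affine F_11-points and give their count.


Affine F_11-points: {(1, 0), (1, 1), (1, 10), (2, 8), (3, 6), (4, 0), (6, 4), (7, 2), (7, 4), (7, 8), (8, 0), (8, 4), (8, 5), (9, 8), (9, 10)}; count = 15.

For each of the 121 pairs (x, y) ∈ F_11², evaluate f(x, y) mod 11. Record the zeros.
  x = 0: [0↦10, 1↦9, 2↦5, 3↦8, 4↦6, 5↦9, 6↦5, 7↦4, 8↦5, 9↦7, 10↦9]  zeros at y ∈ ∅
  x = 1: [0↦0, 1↦0, 2↦10, 3↦7, 4↦1, 5↦2, 6↦9, 7↦10, 8↦4, 9↦1, 10↦0]  zeros at y ∈ {0, 1, 10}
  x = 2: [0↦10, 1↦4, 2↦10, 3↦5, 4↦10, 5↦2, 6↦2, 7↦9, 8↦0, 9↦7, 10↦7]  zeros at y ∈ {8}
  x = 3: [0↦1, 1↦4, 2↦10, 3↦7, 4↦5, 5↦3, 6↦0, 7↦6, 8↦9, 9↦8, 10↦2]  zeros at y ∈ {6}
  x = 4: [0↦0, 1↦5, 2↦4, 3↦7, 4↦2, 5↦10, 6↦8, 7↦6, 8↦3, 9↦9, 10↦1]  zeros at y ∈ {0}
  x = 5: [0↦1, 1↦1, 2↦8, 3↦10, 4↦6, 5↦6, 6↦9, 7↦3, 8↦9, 9↦4, 10↦9]  zeros at y ∈ ∅
  x = 6: [0↦9, 1↦8, 2↦5, 3↦10, 4↦0, 5↦7, 6↦8, 7↦2, 8↦10, 9↦9, 10↦9]  zeros at y ∈ {4}
  x = 7: [0↦7, 1↦9, 2↦0, 3↦1, 4↦0, 5↦7, 6↦10, 7↦8, 8↦0, 9↦7, 10↦6]  zeros at y ∈ {2, 4, 8}
  x = 8: [0↦0, 1↦9, 2↦9, 3↦10, 4↦0, 5↦0, 6↦9, 7↦4, 8↦6, 9↦3, 10↦5]  zeros at y ∈ {0, 4, 5}
  x = 9: [0↦4, 1↦2, 2↦4, 3↦9, 4↦5, 5↦2, 6↦10, 7↦6, 8↦0, 9↦2, 10↦0]  zeros at y ∈ {8, 10}
  x = 10: [0↦2, 1↦4, 2↦1, 3↦3, 4↦9, 5↦7, 6↦7, 7↦8, 8↦9, 9↦9, 10↦7]  zeros at y ∈ ∅
Collecting zeros: affine points = {(1, 0), (1, 1), (1, 10), (2, 8), (3, 6), (4, 0), (6, 4), (7, 2), (7, 4), (7, 8), (8, 0), (8, 4), (8, 5), (9, 8), (9, 10)}.
Total count |C(F_11)_aff| = 15.
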